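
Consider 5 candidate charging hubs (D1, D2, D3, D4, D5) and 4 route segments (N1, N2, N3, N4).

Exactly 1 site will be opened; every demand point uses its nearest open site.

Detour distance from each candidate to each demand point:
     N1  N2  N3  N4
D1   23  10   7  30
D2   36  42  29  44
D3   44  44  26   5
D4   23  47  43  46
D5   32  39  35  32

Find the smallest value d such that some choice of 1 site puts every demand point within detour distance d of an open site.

30

Open {D1}.
  Farthest demand point is N4 at detour distance 30 (to D1); all others are ≤ 30.
With {D5} the worst case is 39.
With {D2} the worst case is 44.
No size-1 selection achieves below 30.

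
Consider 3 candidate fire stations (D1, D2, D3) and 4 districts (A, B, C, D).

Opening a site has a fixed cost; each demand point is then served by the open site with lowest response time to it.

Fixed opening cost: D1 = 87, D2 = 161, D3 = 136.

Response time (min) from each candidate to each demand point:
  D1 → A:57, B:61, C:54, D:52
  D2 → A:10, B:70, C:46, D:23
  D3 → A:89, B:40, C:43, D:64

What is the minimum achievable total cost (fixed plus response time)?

310

Open {D2}: assign each demand point to its cheapest open site.
  A→D2 10, B→D2 70, C→D2 46, D→D2 23
  response time 149, fixed 161 → total 310.
Compare {D1}: response time 224 + fixed 87 = 311.
Compare {D3}: response time 236 + fixed 136 = 372.
Compare {D1, D2}: response time 140 + fixed 248 = 388.
All other subsets cost ≥ 311. Minimum total cost: 310.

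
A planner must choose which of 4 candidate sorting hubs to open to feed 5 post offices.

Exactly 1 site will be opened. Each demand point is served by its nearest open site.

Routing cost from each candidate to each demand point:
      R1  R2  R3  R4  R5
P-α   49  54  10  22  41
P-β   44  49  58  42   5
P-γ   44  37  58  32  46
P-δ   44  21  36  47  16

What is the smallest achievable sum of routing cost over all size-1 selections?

Open {P-δ}.
  R1→P-δ 44, R2→P-δ 21, R3→P-δ 36, R4→P-δ 47, R5→P-δ 16  ⇒ total 164.
Compare {P-α}: total 176.
Compare {P-β}: total 198.
No size-1 selection does better; minimum is 164.

164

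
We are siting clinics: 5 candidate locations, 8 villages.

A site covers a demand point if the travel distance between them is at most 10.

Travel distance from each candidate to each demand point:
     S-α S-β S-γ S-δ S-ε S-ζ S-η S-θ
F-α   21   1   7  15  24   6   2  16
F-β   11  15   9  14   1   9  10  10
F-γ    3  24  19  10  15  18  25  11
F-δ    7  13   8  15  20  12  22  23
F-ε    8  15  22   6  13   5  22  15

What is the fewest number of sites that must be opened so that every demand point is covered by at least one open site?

Coverage sets (demand points within 10 of each site):
  F-α: {S-β, S-γ, S-ζ, S-η}
  F-β: {S-γ, S-ε, S-ζ, S-η, S-θ}
  F-γ: {S-α, S-δ}
  F-δ: {S-α, S-γ}
  F-ε: {S-α, S-δ, S-ζ}
No 2 sites suffice: every size-2 union leaves at least one demand point uncovered.
But {F-α, F-β, F-γ} covers everything, so the minimum is 3.

3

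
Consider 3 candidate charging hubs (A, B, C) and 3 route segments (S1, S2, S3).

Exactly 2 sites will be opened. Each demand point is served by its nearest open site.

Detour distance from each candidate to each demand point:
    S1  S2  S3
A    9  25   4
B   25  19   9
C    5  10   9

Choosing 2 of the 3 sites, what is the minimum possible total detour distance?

Open {A, C}.
  S1→C 5, S2→C 10, S3→A 4  ⇒ total 19.
Compare {B, C}: total 24.
Compare {A, B}: total 32.

19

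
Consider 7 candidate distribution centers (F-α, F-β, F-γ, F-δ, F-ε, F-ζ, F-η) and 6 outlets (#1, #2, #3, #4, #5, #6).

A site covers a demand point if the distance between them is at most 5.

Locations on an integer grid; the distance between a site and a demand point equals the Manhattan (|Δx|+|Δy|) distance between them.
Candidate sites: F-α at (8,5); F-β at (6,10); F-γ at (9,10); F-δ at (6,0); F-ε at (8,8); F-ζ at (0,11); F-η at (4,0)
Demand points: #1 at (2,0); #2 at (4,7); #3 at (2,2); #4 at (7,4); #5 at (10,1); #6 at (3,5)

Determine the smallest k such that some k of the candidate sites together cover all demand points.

4

Coverage sets (demand points within 5 of each site):
  F-α: {#4, #6}
  F-β: {#2}
  F-γ: {}
  F-δ: {#1, #4, #5}
  F-ε: {#2, #4}
  F-ζ: {}
  F-η: {#1, #3}
No 3 sites suffice: every size-3 union leaves at least one demand point uncovered.
But {F-α, F-β, F-δ, F-η} covers everything, so the minimum is 4.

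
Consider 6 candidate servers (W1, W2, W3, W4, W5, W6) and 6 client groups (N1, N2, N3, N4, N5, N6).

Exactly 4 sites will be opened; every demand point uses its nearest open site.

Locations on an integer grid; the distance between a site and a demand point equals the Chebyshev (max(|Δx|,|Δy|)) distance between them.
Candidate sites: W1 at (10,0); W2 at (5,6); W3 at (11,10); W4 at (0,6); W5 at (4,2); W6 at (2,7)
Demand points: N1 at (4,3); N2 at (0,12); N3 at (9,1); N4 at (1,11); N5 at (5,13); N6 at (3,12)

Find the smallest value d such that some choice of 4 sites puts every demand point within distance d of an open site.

Open {W1, W2, W3, W4}.
  Farthest demand point is N2 at distance 6 (to W2); all others are ≤ 6.
With {W1, W2, W3, W5} the worst case is 6.
With {W1, W2, W3, W6} the worst case is 6.
No size-4 selection achieves below 6.

6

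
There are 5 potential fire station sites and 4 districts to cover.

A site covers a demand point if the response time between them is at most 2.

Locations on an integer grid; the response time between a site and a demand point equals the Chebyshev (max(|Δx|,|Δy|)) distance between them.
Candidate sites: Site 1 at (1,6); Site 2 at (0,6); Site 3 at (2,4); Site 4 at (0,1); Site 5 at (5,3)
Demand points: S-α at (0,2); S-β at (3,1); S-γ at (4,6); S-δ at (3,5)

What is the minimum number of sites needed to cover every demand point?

Coverage sets (demand points within 2 of each site):
  Site 1: {S-δ}
  Site 2: {}
  Site 3: {S-α, S-γ, S-δ}
  Site 4: {S-α}
  Site 5: {S-β, S-δ}
No single site covers all 4 demand points.
But {Site 3, Site 5} covers everything, so the minimum is 2.

2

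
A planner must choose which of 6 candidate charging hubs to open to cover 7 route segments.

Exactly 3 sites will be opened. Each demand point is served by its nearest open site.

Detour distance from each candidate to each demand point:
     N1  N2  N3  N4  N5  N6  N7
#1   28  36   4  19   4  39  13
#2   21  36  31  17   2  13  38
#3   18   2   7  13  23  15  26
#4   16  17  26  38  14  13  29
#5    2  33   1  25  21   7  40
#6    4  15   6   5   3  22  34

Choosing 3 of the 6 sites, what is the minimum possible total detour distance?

Open {#1, #3, #5}.
  N1→#5 2, N2→#3 2, N3→#5 1, N4→#3 13, N5→#1 4, N6→#5 7, N7→#1 13  ⇒ total 42.
Compare {#1, #3, #6}: total 46.
Compare {#1, #5, #6}: total 46.
No size-3 selection does better; minimum is 42.

42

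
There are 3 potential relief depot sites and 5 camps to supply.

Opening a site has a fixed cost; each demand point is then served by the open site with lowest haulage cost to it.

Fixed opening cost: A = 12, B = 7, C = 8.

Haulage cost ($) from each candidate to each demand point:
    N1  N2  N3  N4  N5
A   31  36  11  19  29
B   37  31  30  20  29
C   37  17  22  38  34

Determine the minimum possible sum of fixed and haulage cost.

Open {A, C}: assign each demand point to its cheapest open site.
  N1→A 31, N2→C 17, N3→A 11, N4→A 19, N5→A 29
  haulage cost 107, fixed 20 → total 127.
Compare {A, B, C}: haulage cost 107 + fixed 27 = 134.
Compare {A}: haulage cost 126 + fixed 12 = 138.
Compare {A, B}: haulage cost 121 + fixed 19 = 140.
All other subsets cost ≥ 134. Minimum total cost: 127.

127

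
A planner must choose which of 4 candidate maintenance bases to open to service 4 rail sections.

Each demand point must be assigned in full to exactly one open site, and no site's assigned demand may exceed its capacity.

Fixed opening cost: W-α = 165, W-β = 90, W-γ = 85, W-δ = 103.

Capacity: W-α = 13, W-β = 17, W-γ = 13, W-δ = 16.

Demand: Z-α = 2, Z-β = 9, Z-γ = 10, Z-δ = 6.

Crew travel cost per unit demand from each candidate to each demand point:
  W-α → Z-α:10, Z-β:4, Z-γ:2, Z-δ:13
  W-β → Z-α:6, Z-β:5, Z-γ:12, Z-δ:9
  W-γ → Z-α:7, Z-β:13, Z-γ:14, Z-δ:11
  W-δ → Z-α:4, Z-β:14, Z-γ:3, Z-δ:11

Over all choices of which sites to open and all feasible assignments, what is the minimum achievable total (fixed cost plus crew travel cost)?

330

Open {W-β, W-δ}; cheapest assignment that respects the capacities:
  W-β (cap 17, load 15): Z-β, Z-δ — cost 9×5 + 6×9 = 99
  W-δ (cap 16, load 12): Z-α, Z-γ — cost 2×4 + 10×3 = 38
  Shipping 137, fixed 193 → total 330.
  Any other capacity-feasible assignment to {W-β, W-δ} ships for at least 137.
Compare {W-α, W-β}: its best feasible assignment gives total 386.
Compare {W-γ, W-δ}: its best feasible assignment gives total 415.
Every other set of open sites that can feasibly serve all demand totals ≥ 386 even under its best assignment. Minimum: 330.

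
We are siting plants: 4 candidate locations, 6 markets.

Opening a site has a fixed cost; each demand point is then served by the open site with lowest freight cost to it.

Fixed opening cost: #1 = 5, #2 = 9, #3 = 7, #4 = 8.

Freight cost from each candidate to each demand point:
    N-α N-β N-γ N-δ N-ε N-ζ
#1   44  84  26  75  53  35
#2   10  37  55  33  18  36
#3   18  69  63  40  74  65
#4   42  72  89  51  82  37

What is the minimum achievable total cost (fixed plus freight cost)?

Open {#1, #2}: assign each demand point to its cheapest open site.
  N-α→#2 10, N-β→#2 37, N-γ→#1 26, N-δ→#2 33, N-ε→#2 18, N-ζ→#1 35
  freight cost 159, fixed 14 → total 173.
Compare {#1, #2, #3}: freight cost 159 + fixed 21 = 180.
Compare {#1, #2, #4}: freight cost 159 + fixed 22 = 181.
Compare {#1, #2, #3, #4}: freight cost 159 + fixed 29 = 188.
All other subsets cost ≥ 180. Minimum total cost: 173.

173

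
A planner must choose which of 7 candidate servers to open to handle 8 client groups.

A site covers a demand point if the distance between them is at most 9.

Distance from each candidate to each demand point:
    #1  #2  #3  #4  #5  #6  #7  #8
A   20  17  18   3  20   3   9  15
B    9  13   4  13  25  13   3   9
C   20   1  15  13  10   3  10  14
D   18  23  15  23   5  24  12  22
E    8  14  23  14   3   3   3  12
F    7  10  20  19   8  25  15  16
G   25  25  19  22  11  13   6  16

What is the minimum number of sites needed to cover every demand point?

4

Coverage sets (demand points within 9 of each site):
  A: {#4, #6, #7}
  B: {#1, #3, #7, #8}
  C: {#2, #6}
  D: {#5}
  E: {#1, #5, #6, #7}
  F: {#1, #5}
  G: {#7}
No 3 sites suffice: every size-3 union leaves at least one demand point uncovered.
But {A, B, C, D} covers everything, so the minimum is 4.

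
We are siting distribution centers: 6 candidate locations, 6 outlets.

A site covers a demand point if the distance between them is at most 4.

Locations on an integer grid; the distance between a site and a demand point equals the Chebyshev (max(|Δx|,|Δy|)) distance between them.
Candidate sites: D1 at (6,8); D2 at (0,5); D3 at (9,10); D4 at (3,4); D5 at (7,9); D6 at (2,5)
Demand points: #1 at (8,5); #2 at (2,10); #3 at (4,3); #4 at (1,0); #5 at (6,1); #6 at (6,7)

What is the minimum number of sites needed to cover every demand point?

2

Coverage sets (demand points within 4 of each site):
  D1: {#1, #2, #6}
  D2: {#3}
  D3: {#6}
  D4: {#3, #4, #5, #6}
  D5: {#1, #6}
  D6: {#3, #5, #6}
No single site covers all 6 demand points.
But {D1, D4} covers everything, so the minimum is 2.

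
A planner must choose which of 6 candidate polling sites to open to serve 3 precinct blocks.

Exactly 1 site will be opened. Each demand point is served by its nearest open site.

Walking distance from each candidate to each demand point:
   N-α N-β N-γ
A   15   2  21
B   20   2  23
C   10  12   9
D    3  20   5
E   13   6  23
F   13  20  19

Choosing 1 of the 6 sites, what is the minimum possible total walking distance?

28

Open {D}.
  N-α→D 3, N-β→D 20, N-γ→D 5  ⇒ total 28.
Compare {C}: total 31.
Compare {A}: total 38.
No size-1 selection does better; minimum is 28.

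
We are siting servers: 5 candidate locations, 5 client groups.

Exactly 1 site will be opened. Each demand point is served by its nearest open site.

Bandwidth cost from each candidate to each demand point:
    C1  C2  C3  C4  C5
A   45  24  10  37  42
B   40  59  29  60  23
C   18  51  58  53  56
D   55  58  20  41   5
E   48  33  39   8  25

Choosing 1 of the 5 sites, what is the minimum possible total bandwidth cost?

Open {E}.
  C1→E 48, C2→E 33, C3→E 39, C4→E 8, C5→E 25  ⇒ total 153.
Compare {A}: total 158.
Compare {D}: total 179.
No size-1 selection does better; minimum is 153.

153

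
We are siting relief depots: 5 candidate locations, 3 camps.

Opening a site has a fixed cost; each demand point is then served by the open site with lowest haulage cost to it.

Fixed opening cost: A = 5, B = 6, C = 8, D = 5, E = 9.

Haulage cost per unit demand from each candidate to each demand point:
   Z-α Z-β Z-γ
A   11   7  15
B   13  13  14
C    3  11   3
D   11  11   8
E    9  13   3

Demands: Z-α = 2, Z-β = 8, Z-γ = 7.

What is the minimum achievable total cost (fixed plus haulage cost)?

Open {A, C}: assign each demand point to its cheapest open site.
  Z-α→C 2×3=6, Z-β→A 8×7=56, Z-γ→C 7×3=21
  haulage cost 83, fixed 13 → total 96.
Compare {A, C, D}: haulage cost 83 + fixed 18 = 101.
Compare {A, B, C}: haulage cost 83 + fixed 19 = 102.
Compare {A, C, E}: haulage cost 83 + fixed 22 = 105.
All other subsets cost ≥ 101. Minimum total cost: 96.

96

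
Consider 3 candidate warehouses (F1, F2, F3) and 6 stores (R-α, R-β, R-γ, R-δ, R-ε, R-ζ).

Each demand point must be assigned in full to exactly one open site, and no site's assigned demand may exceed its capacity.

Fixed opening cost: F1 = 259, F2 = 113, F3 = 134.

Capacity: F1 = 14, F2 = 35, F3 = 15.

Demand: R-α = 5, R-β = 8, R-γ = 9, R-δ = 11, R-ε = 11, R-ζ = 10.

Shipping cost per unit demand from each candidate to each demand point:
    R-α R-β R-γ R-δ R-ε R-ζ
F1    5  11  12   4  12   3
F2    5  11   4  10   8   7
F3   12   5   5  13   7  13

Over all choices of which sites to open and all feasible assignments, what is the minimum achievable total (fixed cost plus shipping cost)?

Open {F1, F2, F3}; cheapest assignment that respects the capacities:
  F1 (cap 14, load 11): R-δ — cost 11×4 = 44
  F2 (cap 35, load 35): R-α, R-γ, R-ε, R-ζ — cost 5×5 + 9×4 + 11×8 + 10×7 = 219
  F3 (cap 15, load 8): R-β — cost 8×5 = 40
  Shipping 303, fixed 506 → total 809.
  Any other capacity-feasible assignment to {F1, F2, F3} ships for at least 303.
Total demand is 54 and no other set of sites has combined capacity ≥ 54, so {F1, F2, F3} is the only feasible choice of open sites. Minimum: 809.

809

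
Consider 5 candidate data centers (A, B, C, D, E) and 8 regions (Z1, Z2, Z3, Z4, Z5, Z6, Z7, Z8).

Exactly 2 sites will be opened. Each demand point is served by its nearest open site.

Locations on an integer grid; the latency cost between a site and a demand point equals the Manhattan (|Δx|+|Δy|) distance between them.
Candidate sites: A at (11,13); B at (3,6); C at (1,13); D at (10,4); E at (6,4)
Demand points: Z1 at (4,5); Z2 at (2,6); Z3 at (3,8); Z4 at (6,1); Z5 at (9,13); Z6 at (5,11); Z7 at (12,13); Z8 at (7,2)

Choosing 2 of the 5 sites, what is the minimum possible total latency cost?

Open {A, B}.
  Z1→B 2, Z2→B 1, Z3→B 2, Z4→B 8, Z5→A 2, Z6→B 7, Z7→A 1, Z8→B 8  ⇒ total 31.
Compare {A, E}: total 33.
Compare {B, D}: total 45.
No size-2 selection does better; minimum is 31.

31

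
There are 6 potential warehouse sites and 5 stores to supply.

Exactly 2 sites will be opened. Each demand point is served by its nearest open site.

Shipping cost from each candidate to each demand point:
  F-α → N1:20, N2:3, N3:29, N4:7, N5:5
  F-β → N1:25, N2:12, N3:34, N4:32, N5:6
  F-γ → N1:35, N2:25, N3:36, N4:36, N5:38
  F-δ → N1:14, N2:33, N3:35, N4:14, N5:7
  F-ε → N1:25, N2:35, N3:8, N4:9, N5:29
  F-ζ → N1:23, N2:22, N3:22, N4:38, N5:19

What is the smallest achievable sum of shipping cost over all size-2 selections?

43

Open {F-α, F-ε}.
  N1→F-α 20, N2→F-α 3, N3→F-ε 8, N4→F-α 7, N5→F-α 5  ⇒ total 43.
Compare {F-α, F-ζ}: total 57.
Compare {F-α, F-δ}: total 58.
No size-2 selection does better; minimum is 43.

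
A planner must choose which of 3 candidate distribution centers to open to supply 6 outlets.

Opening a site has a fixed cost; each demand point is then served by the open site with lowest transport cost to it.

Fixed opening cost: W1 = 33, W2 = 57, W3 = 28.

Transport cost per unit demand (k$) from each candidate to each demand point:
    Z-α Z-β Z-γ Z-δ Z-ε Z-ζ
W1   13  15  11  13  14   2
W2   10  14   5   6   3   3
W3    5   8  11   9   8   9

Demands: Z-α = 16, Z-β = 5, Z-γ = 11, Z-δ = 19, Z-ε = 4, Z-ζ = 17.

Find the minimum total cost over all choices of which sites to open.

437

Open {W2, W3}: assign each demand point to its cheapest open site.
  Z-α→W3 16×5=80, Z-β→W3 5×8=40, Z-γ→W2 11×5=55, Z-δ→W2 19×6=114, Z-ε→W2 4×3=12, Z-ζ→W2 17×3=51
  transport cost 352, fixed 85 → total 437.
Compare {W1, W2, W3}: transport cost 335 + fixed 118 = 453.
Compare {W2}: transport cost 462 + fixed 57 = 519.
Compare {W1, W2}: transport cost 445 + fixed 90 = 535.
All other subsets cost ≥ 453. Minimum total cost: 437.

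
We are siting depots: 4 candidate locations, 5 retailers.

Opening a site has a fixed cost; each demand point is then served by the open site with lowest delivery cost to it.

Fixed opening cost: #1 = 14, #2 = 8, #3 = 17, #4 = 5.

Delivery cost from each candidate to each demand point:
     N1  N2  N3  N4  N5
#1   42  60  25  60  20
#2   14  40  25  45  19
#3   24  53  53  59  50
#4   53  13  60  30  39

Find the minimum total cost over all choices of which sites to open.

114

Open {#2, #4}: assign each demand point to its cheapest open site.
  N1→#2 14, N2→#4 13, N3→#2 25, N4→#4 30, N5→#2 19
  delivery cost 101, fixed 13 → total 114.
Compare {#1, #2, #4}: delivery cost 101 + fixed 27 = 128.
Compare {#2, #3, #4}: delivery cost 101 + fixed 30 = 131.
Compare {#1, #2, #3, #4}: delivery cost 101 + fixed 44 = 145.
All other subsets cost ≥ 128. Minimum total cost: 114.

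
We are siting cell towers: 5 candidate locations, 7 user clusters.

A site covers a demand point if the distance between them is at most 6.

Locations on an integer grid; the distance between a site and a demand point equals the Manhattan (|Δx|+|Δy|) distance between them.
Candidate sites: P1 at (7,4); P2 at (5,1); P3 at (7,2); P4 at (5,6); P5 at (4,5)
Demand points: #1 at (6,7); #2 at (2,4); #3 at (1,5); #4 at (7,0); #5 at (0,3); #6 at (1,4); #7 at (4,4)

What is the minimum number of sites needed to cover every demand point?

2

Coverage sets (demand points within 6 of each site):
  P1: {#1, #2, #4, #6, #7}
  P2: {#2, #4, #7}
  P3: {#1, #4, #7}
  P4: {#1, #2, #3, #6, #7}
  P5: {#1, #2, #3, #5, #6, #7}
No single site covers all 7 demand points.
But {P1, P5} covers everything, so the minimum is 2.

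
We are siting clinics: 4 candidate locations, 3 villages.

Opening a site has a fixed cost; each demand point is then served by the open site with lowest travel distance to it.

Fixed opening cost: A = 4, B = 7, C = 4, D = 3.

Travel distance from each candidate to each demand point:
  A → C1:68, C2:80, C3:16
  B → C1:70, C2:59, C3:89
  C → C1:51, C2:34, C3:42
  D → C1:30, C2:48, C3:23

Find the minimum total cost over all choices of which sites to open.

Open {A, C, D}: assign each demand point to its cheapest open site.
  C1→D 30, C2→C 34, C3→A 16
  travel distance 80, fixed 11 → total 91.
Compare {C, D}: travel distance 87 + fixed 7 = 94.
Compare {A, B, C, D}: travel distance 80 + fixed 18 = 98.
Compare {A, D}: travel distance 94 + fixed 7 = 101.
All other subsets cost ≥ 94. Minimum total cost: 91.

91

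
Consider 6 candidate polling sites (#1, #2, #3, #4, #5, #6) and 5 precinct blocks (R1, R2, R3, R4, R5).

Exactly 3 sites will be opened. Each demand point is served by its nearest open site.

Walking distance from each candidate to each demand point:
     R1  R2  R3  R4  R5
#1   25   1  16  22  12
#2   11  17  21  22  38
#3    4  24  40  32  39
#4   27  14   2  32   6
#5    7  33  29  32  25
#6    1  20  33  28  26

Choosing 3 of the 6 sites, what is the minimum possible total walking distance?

Open {#1, #4, #6}.
  R1→#6 1, R2→#1 1, R3→#4 2, R4→#1 22, R5→#4 6  ⇒ total 32.
Compare {#1, #3, #4}: total 35.
Compare {#1, #4, #5}: total 38.
No size-3 selection does better; minimum is 32.

32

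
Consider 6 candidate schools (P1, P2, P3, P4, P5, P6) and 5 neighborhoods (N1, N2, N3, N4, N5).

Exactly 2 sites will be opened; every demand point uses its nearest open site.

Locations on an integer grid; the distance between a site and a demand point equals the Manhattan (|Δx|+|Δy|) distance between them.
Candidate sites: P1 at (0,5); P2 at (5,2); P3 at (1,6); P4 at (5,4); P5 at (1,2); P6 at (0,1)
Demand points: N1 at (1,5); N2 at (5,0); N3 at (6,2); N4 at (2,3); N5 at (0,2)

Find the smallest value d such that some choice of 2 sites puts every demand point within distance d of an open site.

Open {P2, P5}.
  Farthest demand point is N1 at distance 3 (to P5); all others are ≤ 3.
With {P1, P2} the worst case is 4.
With {P1, P4} the worst case is 4.
No size-2 selection achieves below 3.

3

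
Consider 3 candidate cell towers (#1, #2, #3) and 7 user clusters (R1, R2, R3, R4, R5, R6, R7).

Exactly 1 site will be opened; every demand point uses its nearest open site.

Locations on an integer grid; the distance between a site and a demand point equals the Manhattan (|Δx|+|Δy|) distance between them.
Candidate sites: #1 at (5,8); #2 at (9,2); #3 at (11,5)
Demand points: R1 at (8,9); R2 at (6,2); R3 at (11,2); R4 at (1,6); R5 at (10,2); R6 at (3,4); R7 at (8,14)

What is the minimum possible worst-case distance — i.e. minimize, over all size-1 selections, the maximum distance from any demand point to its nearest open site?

Open {#1}.
  Farthest demand point is R3 at distance 12 (to #1); all others are ≤ 12.
With {#3} the worst case is 12.
With {#2} the worst case is 13.
No size-1 selection achieves below 12.

12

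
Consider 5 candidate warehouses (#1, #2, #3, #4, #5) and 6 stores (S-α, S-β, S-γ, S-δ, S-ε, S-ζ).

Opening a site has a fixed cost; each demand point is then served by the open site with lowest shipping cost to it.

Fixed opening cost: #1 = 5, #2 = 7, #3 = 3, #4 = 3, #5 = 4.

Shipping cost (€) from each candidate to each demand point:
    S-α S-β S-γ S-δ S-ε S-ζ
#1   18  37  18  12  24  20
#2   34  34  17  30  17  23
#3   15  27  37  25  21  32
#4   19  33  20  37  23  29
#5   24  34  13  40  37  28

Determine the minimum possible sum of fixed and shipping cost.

Open {#1, #3, #5}: assign each demand point to its cheapest open site.
  S-α→#3 15, S-β→#3 27, S-γ→#5 13, S-δ→#1 12, S-ε→#3 21, S-ζ→#1 20
  shipping cost 108, fixed 12 → total 120.
Compare {#1, #3}: shipping cost 113 + fixed 8 = 121.
Compare {#1, #2, #3}: shipping cost 108 + fixed 15 = 123.
Compare {#1, #2, #3, #5}: shipping cost 104 + fixed 19 = 123.
All other subsets cost ≥ 121. Minimum total cost: 120.

120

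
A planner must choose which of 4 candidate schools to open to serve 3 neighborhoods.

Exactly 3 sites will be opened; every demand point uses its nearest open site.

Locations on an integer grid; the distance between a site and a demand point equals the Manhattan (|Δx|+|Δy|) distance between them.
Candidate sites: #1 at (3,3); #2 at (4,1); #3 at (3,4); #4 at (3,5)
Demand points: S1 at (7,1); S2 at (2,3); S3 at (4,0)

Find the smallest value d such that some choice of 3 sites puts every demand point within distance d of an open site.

3

Open {#1, #2, #3}.
  Farthest demand point is S1 at distance 3 (to #2); all others are ≤ 3.
With {#1, #2, #4} the worst case is 3.
With {#2, #3, #4} the worst case is 3.
No size-3 selection achieves below 3.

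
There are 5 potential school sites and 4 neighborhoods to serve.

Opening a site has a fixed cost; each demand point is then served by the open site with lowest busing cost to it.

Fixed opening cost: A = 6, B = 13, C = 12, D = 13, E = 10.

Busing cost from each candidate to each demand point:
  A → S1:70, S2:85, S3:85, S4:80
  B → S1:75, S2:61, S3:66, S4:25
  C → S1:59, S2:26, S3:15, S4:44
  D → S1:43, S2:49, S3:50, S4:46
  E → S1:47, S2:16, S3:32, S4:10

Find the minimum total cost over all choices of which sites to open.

110

Open {C, E}: assign each demand point to its cheapest open site.
  S1→E 47, S2→E 16, S3→C 15, S4→E 10
  busing cost 88, fixed 22 → total 110.
Compare {E}: busing cost 105 + fixed 10 = 115.
Compare {A, C, E}: busing cost 88 + fixed 28 = 116.
Compare {C, D, E}: busing cost 84 + fixed 35 = 119.
All other subsets cost ≥ 115. Minimum total cost: 110.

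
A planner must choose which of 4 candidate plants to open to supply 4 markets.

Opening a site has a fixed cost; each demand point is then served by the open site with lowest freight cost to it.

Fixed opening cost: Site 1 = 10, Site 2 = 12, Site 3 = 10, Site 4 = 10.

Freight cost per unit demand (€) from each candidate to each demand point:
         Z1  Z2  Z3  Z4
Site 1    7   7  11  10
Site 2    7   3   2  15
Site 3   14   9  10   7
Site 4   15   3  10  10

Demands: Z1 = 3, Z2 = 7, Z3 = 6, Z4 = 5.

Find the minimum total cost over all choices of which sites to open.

111

Open {Site 2, Site 3}: assign each demand point to its cheapest open site.
  Z1→Site 2 3×7=21, Z2→Site 2 7×3=21, Z3→Site 2 6×2=12, Z4→Site 3 5×7=35
  freight cost 89, fixed 22 → total 111.
Compare {Site 1, Site 2, Site 3}: freight cost 89 + fixed 32 = 121.
Compare {Site 2, Site 3, Site 4}: freight cost 89 + fixed 32 = 121.
Compare {Site 1, Site 2}: freight cost 104 + fixed 22 = 126.
All other subsets cost ≥ 121. Minimum total cost: 111.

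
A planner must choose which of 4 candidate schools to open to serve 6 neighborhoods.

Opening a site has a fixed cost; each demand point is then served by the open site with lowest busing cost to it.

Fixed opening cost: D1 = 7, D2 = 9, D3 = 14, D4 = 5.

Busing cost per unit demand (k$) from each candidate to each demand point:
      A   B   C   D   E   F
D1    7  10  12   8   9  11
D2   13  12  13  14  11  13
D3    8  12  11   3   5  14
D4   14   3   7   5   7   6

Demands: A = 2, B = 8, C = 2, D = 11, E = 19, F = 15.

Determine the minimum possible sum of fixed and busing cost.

Open {D3, D4}: assign each demand point to its cheapest open site.
  A→D3 2×8=16, B→D4 8×3=24, C→D4 2×7=14, D→D3 11×3=33, E→D3 19×5=95, F→D4 15×6=90
  busing cost 272, fixed 19 → total 291.
Compare {D1, D3, D4}: busing cost 270 + fixed 26 = 296.
Compare {D2, D3, D4}: busing cost 272 + fixed 28 = 300.
Compare {D1, D2, D3, D4}: busing cost 270 + fixed 35 = 305.
All other subsets cost ≥ 296. Minimum total cost: 291.

291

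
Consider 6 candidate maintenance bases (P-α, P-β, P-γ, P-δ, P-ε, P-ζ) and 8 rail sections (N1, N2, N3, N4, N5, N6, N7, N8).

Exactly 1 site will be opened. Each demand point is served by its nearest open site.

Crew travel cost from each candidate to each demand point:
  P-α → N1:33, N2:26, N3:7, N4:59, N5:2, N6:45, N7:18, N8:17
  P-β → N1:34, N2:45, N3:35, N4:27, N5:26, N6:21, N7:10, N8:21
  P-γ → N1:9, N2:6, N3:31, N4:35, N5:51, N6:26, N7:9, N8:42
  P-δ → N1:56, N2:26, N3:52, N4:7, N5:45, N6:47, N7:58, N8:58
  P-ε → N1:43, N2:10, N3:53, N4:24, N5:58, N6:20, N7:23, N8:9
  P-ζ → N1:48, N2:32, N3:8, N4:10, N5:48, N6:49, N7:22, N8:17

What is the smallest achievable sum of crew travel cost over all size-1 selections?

Open {P-α}.
  N1→P-α 33, N2→P-α 26, N3→P-α 7, N4→P-α 59, N5→P-α 2, N6→P-α 45, N7→P-α 18, N8→P-α 17  ⇒ total 207.
Compare {P-γ}: total 209.
Compare {P-β}: total 219.
No size-1 selection does better; minimum is 207.

207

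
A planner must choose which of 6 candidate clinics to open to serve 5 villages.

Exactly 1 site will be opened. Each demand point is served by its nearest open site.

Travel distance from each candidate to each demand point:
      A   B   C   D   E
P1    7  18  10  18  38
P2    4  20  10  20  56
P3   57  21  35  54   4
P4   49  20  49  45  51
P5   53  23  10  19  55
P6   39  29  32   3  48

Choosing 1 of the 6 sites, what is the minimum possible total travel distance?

91

Open {P1}.
  A→P1 7, B→P1 18, C→P1 10, D→P1 18, E→P1 38  ⇒ total 91.
Compare {P2}: total 110.
Compare {P6}: total 151.
No size-1 selection does better; minimum is 91.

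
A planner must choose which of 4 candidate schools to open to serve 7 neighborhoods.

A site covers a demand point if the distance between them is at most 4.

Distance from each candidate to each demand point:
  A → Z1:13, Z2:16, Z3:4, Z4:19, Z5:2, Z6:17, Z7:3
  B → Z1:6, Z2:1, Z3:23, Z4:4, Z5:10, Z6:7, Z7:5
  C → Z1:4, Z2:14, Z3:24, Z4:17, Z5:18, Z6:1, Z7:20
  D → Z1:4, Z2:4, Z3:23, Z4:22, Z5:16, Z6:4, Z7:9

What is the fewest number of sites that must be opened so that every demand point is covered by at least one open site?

Coverage sets (demand points within 4 of each site):
  A: {Z3, Z5, Z7}
  B: {Z2, Z4}
  C: {Z1, Z6}
  D: {Z1, Z2, Z6}
No 2 sites suffice: every size-2 union leaves at least one demand point uncovered.
But {A, B, C} covers everything, so the minimum is 3.

3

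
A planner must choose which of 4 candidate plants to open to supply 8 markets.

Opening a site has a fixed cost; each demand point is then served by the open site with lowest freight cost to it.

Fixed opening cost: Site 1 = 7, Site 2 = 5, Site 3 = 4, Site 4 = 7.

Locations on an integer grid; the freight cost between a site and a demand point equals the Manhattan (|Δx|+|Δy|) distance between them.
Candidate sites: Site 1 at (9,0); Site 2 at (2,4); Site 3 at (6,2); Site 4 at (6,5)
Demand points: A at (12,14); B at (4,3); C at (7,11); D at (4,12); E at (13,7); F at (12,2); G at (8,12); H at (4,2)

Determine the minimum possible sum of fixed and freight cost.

71

Open {Site 3, Site 4}: assign each demand point to its cheapest open site.
  A→Site 4 15, B→Site 3 3, C→Site 4 7, D→Site 4 9, E→Site 4 9, F→Site 3 6, G→Site 4 9, H→Site 3 2
  freight cost 60, fixed 11 → total 71.
Compare {Site 4}: freight cost 67 + fixed 7 = 74.
Compare {Site 2, Site 3, Site 4}: freight cost 60 + fixed 16 = 76.
Compare {Site 1, Site 4}: freight cost 63 + fixed 14 = 77.
All other subsets cost ≥ 74. Minimum total cost: 71.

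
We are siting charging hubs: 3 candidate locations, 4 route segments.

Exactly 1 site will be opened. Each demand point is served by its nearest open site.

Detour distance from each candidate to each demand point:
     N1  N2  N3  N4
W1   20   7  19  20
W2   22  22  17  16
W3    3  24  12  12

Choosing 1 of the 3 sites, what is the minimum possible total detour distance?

Open {W3}.
  N1→W3 3, N2→W3 24, N3→W3 12, N4→W3 12  ⇒ total 51.
Compare {W1}: total 66.
Compare {W2}: total 77.

51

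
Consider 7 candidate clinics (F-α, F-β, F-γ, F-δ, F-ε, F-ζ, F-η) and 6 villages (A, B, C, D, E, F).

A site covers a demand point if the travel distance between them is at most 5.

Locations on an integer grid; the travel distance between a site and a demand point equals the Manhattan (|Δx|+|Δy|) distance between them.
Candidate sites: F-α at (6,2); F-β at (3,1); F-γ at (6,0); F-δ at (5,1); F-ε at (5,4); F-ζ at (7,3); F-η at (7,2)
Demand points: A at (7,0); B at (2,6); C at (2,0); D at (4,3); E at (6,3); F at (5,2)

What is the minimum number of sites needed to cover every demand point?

2

Coverage sets (demand points within 5 of each site):
  F-α: {A, D, E, F}
  F-β: {A, C, D, E, F}
  F-γ: {A, C, D, E, F}
  F-δ: {A, C, D, E, F}
  F-ε: {B, D, E, F}
  F-ζ: {A, D, E, F}
  F-η: {A, D, E, F}
No single site covers all 6 demand points.
But {F-β, F-ε} covers everything, so the minimum is 2.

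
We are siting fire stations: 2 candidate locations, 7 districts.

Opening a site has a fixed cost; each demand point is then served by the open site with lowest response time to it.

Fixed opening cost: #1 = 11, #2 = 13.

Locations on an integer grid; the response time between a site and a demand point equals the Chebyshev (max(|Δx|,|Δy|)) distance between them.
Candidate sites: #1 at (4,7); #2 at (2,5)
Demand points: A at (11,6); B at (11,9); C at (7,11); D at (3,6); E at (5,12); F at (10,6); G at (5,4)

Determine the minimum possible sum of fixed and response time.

44

Open {#1}: assign each demand point to its cheapest open site.
  A→#1 7, B→#1 7, C→#1 4, D→#1 1, E→#1 5, F→#1 6, G→#1 3
  response time 33, fixed 11 → total 44.
Compare {#2}: response time 43 + fixed 13 = 56.
Compare {#1, #2}: response time 33 + fixed 24 = 57.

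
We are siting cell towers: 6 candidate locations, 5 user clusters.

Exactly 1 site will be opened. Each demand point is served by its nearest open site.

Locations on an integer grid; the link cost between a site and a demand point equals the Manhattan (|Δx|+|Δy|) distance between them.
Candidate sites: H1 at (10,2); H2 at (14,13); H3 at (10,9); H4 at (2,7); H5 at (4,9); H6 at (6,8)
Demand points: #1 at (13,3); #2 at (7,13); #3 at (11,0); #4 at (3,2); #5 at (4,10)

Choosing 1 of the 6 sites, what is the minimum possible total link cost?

42

Open {H1}.
  #1→H1 4, #2→H1 14, #3→H1 3, #4→H1 7, #5→H1 14  ⇒ total 42.
Compare {H6}: total 44.
Compare {H3}: total 47.
No size-1 selection does better; minimum is 42.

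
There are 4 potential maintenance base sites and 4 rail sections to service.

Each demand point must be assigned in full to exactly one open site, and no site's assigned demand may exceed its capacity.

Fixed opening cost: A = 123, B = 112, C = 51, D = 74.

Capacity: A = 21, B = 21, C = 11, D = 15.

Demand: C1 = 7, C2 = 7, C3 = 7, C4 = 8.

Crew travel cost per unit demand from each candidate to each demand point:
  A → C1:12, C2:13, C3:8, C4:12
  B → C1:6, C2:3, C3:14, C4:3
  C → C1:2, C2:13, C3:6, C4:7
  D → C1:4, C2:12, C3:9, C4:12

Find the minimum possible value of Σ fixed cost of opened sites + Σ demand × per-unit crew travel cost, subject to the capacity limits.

Open {B, D}; cheapest assignment that respects the capacities:
  B (cap 21, load 15): C2, C4 — cost 7×3 + 8×3 = 45
  D (cap 15, load 14): C1, C3 — cost 7×4 + 7×9 = 91
  Shipping 136, fixed 186 → total 322.
  Any other capacity-feasible assignment to {B, D} ships for at least 136.
Compare {B, C, D}: its best feasible assignment gives total 352.
Compare {B, C}: its best feasible assignment gives total 380.
Every other set of open sites that can feasibly serve all demand totals ≥ 352 even under its best assignment. Minimum: 322.

322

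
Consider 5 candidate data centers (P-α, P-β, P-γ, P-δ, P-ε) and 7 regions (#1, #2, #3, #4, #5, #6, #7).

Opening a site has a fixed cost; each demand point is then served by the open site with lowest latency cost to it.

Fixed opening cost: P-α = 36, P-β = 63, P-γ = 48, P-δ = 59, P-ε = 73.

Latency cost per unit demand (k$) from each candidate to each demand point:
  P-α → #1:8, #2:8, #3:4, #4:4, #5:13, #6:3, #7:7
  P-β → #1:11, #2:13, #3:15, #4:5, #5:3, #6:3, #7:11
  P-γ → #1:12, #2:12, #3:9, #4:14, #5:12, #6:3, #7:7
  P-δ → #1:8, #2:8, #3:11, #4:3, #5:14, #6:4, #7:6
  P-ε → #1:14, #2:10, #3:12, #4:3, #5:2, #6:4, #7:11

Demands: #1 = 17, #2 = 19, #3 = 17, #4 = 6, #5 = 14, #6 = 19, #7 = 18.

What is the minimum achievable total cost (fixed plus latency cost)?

694

Open {P-α, P-ε}: assign each demand point to its cheapest open site.
  #1→P-α 17×8=136, #2→P-α 19×8=152, #3→P-α 17×4=68, #4→P-ε 6×3=18, #5→P-ε 14×2=28, #6→P-α 19×3=57, #7→P-α 18×7=126
  latency cost 585, fixed 109 → total 694.
Compare {P-α, P-β}: latency cost 605 + fixed 99 = 704.
Compare {P-α, P-δ, P-ε}: latency cost 567 + fixed 168 = 735.
Compare {P-α, P-β, P-δ}: latency cost 581 + fixed 158 = 739.
All other subsets cost ≥ 704. Minimum total cost: 694.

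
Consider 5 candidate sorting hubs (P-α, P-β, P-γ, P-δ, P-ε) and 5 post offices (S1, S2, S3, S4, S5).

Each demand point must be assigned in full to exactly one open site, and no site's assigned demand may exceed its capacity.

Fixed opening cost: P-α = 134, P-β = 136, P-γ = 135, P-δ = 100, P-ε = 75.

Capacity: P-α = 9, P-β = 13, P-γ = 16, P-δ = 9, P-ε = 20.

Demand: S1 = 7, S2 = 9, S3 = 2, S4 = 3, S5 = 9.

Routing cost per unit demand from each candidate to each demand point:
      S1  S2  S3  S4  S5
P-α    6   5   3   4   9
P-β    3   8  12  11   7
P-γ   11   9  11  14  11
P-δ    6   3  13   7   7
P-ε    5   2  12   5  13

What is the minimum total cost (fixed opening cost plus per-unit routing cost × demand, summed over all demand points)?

Open {P-β, P-ε}; cheapest assignment that respects the capacities:
  P-β (cap 13, load 11): S3, S5 — cost 2×12 + 9×7 = 87
  P-ε (cap 20, load 19): S1, S2, S4 — cost 7×5 + 9×2 + 3×5 = 68
  Shipping 155, fixed 211 → total 366.
  Any other capacity-feasible assignment to {P-β, P-ε} ships for at least 155.
Compare {P-γ, P-ε}: its best feasible assignment gives total 399.
Compare {P-α, P-δ, P-ε}: its best feasible assignment gives total 443.
Every other set of open sites that can feasibly serve all demand totals ≥ 399 even under its best assignment. Minimum: 366.

366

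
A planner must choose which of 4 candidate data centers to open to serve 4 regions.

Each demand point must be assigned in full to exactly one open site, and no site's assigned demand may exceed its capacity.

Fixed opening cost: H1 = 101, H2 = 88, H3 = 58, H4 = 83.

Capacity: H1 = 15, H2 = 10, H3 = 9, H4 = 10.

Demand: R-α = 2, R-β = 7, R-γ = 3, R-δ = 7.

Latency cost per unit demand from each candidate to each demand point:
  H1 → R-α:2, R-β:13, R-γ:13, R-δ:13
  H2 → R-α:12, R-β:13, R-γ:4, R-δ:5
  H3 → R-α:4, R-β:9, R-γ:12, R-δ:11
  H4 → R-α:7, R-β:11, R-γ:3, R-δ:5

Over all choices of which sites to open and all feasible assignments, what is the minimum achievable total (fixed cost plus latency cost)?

Open {H3, H4}; cheapest assignment that respects the capacities:
  H3 (cap 9, load 9): R-α, R-β — cost 2×4 + 7×9 = 71
  H4 (cap 10, load 10): R-γ, R-δ — cost 3×3 + 7×5 = 44
  Shipping 115, fixed 141 → total 256.
  Any other capacity-feasible assignment to {H3, H4} ships for at least 115.
Compare {H2, H3}: its best feasible assignment gives total 264.
Compare {H2, H4}: its best feasible assignment gives total 309.
Every other set of open sites that can feasibly serve all demand totals ≥ 264 even under its best assignment. Minimum: 256.

256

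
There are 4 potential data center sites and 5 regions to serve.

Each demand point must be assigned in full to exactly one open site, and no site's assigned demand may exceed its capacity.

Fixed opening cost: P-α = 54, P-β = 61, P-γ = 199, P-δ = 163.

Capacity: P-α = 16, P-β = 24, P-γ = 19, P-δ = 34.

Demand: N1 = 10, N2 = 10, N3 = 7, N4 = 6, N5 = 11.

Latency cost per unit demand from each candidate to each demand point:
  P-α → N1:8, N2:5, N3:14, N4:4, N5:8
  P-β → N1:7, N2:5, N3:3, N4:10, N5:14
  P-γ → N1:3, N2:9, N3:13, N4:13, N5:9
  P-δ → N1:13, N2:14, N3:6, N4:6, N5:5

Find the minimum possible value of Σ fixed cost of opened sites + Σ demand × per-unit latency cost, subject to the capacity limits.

Open {P-β, P-δ}; cheapest assignment that respects the capacities:
  P-β (cap 24, load 20): N1, N2 — cost 10×7 + 10×5 = 120
  P-δ (cap 34, load 24): N3, N4, N5 — cost 7×6 + 6×6 + 11×5 = 133
  Shipping 253, fixed 224 → total 477.
  Any other capacity-feasible assignment to {P-β, P-δ} ships for at least 253.
Compare {P-α, P-β, P-δ}: its best feasible assignment gives total 498.
Compare {P-α, P-δ}: its best feasible assignment gives total 518.
Every other set of open sites that can feasibly serve all demand totals ≥ 498 even under its best assignment. Minimum: 477.

477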